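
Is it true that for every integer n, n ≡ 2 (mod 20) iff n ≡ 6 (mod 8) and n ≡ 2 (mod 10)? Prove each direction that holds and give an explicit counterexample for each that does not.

Forward direction. This fails: n = 2 gives 2 ≡ 2 (mod 20) but 2 ≡ 2 (mod 8), so the conjunction on the right does not hold.

Converse. If n ≡ 6 (mod 8) and n ≡ 2 (mod 10), then by the Chinese remainder theorem n ≡ 22 (mod 40). Since 22 ≡ 2 (mod 20) and 20 ∣ 40, we get n ≡ 2 (mod 20).

The forward direction fails; the converse holds.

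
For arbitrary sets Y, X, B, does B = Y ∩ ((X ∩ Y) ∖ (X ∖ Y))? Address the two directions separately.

Both inclusions fail.

(⊆) This inclusion fails. Take Y = ∅, X = ∅, B = {1}; then 1 ∈ B but 1 ∉ Y ∩ ((X ∩ Y) ∖ (X ∖ Y)).

(⊇) This inclusion fails. Take Y = {1}, X = {1}, B = ∅; then 1 ∈ Y ∩ ((X ∩ Y) ∖ (X ∖ Y)) but 1 ∉ B.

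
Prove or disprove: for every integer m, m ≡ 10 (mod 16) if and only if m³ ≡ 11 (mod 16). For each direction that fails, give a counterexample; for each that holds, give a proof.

(⇒) This fails: take m = 10. Then 10 ≡ 10 (mod 16), but 10³ = 1000 ≡ 8 (mod 16), not 11.

(⇐) This fails: take m = 3. Then 3³ = 27 ≡ 11 (mod 16), yet 3 ≡ 3 (mod 16), not 10.

Neither implication holds.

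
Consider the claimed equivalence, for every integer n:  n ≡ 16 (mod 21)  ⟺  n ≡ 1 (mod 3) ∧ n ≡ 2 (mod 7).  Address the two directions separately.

Forward direction. Suppose n ≡ 16 (mod 21); write n = 21j + 16. Since 3 ∣ 21, reducing mod 3 gives n ≡ 16 ≡ 1 (mod 3); since 7 ∣ 21, reducing mod 7 gives n ≡ 16 ≡ 2 (mod 7).

Converse. If n ≡ 1 (mod 3) and n ≡ 2 (mod 7), then by the Chinese remainder theorem n ≡ 16 (mod 21). This is exactly n ≡ 16 (mod 21).

The biconditional holds.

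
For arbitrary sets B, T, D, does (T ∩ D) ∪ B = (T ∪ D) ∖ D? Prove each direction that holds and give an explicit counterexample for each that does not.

(⊆) fails and (⊇) fails.

Forward inclusion. This inclusion fails. Take B = {1}, T = ∅, D = ∅; then 1 ∈ (T ∩ D) ∪ B but 1 ∉ (T ∪ D) ∖ D.

Reverse inclusion. This inclusion fails. Take B = ∅, T = {1}, D = ∅; then 1 ∈ (T ∪ D) ∖ D but 1 ∉ (T ∩ D) ∪ B.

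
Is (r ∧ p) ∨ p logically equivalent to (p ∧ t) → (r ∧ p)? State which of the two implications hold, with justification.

(⇒) fails and (⇐) fails.

Forward direction. This fails. Under p = T, t = T, r = F, the left side is true but the right side is false.

Converse. This fails. Under p = F, t = F, r = F, the left side is false but the right side is true.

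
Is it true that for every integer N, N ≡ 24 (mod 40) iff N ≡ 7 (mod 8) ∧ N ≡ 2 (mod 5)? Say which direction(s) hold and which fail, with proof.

Neither implication holds.

Forward direction. This fails: N = 24 gives 24 ≡ 24 (mod 40) but 24 ≡ 0 (mod 8), so the conjunction on the right does not hold.

Converse. This fails: N = 7 satisfies both congruences on the right (7 ≡ 7 mod 8 and 7 ≡ 2 mod 5) yet 7 ≡ 7 (mod 40), not 24.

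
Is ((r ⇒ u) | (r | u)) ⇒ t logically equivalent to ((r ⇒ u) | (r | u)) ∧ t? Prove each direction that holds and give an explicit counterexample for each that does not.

Both directions hold.

(⟹) Assume the antecedent. If r is true, the antecedent forces (r = T, t = T, u = F) or (r = T, t = T, u = T), and ((r ⇒ u) | (r | u)) ∧ t holds there. If r is false, the antecedent forces (r = F, t = T, u = F) or (r = F, t = T, u = T), and ((r ⇒ u) | (r | u)) ∧ t holds there. Either way ((r ⇒ u) | (r | u)) ∧ t holds.

(⟸) Assume the antecedent. If r is true, the antecedent forces (r = T, t = T, u = F) or (r = T, t = T, u = T), and ((r ⇒ u) | (r | u)) ⇒ t holds there. If r is false, the antecedent forces (r = F, t = T, u = F) or (r = F, t = T, u = T), and ((r ⇒ u) | (r | u)) ⇒ t holds there. Either way ((r ⇒ u) | (r | u)) ⇒ t holds.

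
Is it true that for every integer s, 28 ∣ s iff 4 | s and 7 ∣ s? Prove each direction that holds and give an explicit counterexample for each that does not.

[⇒] If 28 ∣ s, write s = 28q. Since 28 = 7·4, s = 4·(7q), so 4 ∣ s; and since 28 = 4·7, s = 7·(4q), so 7 ∣ s.

[⇐] Suppose 4 ∣ s and 7 ∣ s. Any common multiple of 4 and 7 is a multiple of their lcm; here gcd(4, 7) = 1, so lcm(4, 7) = 4·7 = 28, so 28 ∣ s.

The biconditional holds.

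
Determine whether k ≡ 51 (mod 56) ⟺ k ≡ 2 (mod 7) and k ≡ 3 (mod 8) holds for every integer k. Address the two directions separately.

The biconditional holds.

Converse. If k ≡ 2 (mod 7) and k ≡ 3 (mod 8), then by the Chinese remainder theorem k ≡ 51 (mod 56). This is exactly k ≡ 51 (mod 56).

Forward direction. Suppose k ≡ 51 (mod 56); write k = 56j + 51. Since 7 ∣ 56, reducing mod 7 gives k ≡ 51 ≡ 2 (mod 7); since 8 ∣ 56, reducing mod 8 gives k ≡ 51 ≡ 3 (mod 8).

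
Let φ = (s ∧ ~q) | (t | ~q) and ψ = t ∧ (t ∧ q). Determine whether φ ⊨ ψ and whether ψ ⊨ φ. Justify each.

(⇒) This fails. Under s = F, t = F, q = F, the left side is true but the right side is false.

(⇐) Assume the antecedent. If s is true, the antecedent forces (s = T, t = T, q = T), and (s ∧ ~q) | (t | ~q) holds there. If s is false, the antecedent forces (s = F, t = T, q = T), and (s ∧ ~q) | (t | ~q) holds there. Either way (s ∧ ~q) | (t | ~q) holds.

The forward direction fails; the converse holds.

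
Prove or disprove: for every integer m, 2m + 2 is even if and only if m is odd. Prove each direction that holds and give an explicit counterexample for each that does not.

(⇒) fails; (⇐) holds.

(→) This fails: take m = 0. Then 2m + 2 = 2, which is even, yet m = 0 is even, not odd.

(←) Suppose m is odd. Since 2 is even, 2m is even for every m, so 2m + 2 has the same parity as 2, which is even. Hence 2m + 2 is even.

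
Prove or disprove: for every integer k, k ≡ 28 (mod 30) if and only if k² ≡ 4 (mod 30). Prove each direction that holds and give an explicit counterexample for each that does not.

Forward direction. Suppose k ≡ 28 (mod 30). Write k = 30j + 28. Then (30j + 28)² = 900j² + 1680j + 784 = 30(30j² + 56j + 26) + 4, so k² ≡ 4 (mod 30).

Converse. This fails: take k = 2. Then 2² = 4 ≡ 4 (mod 30), yet 2 ≡ 2 (mod 30), not 28.

Only the forward direction holds.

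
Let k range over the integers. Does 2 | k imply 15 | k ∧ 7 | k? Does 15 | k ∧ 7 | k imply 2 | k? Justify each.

Both directions fail.

(⇒) This fails: take k = 2. Certainly 2 ∣ 2, but 15 ∤ 2.

(⇐) This fails: take k = 105. Both 15 ∣ 105 and 7 ∣ 105, yet 105 is not a multiple of 2 (since 105 = 52·2 + 1), so 2 ∤ 105.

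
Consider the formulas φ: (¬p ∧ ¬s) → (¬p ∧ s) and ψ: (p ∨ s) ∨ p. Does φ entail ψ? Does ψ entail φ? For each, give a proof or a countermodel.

Equivalent; both directions hold.

(→) Assume the antecedent. If s is true, (p ∨ s) ∨ p reduces to true regardless of the other variables. If s is false, the antecedent forces (s = F, p = T), and (p ∨ s) ∨ p holds there. Either way (p ∨ s) ∨ p holds.

(←) Assume the antecedent. If s is true, (¬p ∧ ¬s) → (¬p ∧ s) reduces to true regardless of the other variables. If s is false, the antecedent forces (s = F, p = T), and (¬p ∧ ¬s) → (¬p ∧ s) holds there. Either way (¬p ∧ ¬s) → (¬p ∧ s) holds.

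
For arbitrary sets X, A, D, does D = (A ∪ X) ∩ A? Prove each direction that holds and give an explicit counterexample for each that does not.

(⊆) fails and (⊇) fails.

Forward inclusion. This inclusion fails. Take X = ∅, A = ∅, D = {1}; then 1 ∈ D but 1 ∉ (A ∪ X) ∩ A.

Reverse inclusion. This inclusion fails. Take X = ∅, A = {1}, D = ∅; then 1 ∈ (A ∪ X) ∩ A but 1 ∉ D.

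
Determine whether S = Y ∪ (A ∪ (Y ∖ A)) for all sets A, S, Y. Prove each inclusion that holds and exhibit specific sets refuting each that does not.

(⟹) This inclusion fails. Take A = ∅, S = {1}, Y = ∅; then 1 ∈ S but 1 ∉ Y ∪ (A ∪ (Y ∖ A)).

(⟸) This inclusion fails. Take A = {1}, S = ∅, Y = ∅; then 1 ∈ Y ∪ (A ∪ (Y ∖ A)) but 1 ∉ S.

Neither inclusion holds.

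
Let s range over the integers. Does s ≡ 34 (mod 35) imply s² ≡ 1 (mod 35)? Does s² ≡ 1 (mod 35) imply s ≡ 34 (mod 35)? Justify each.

(⇐) This fails: take s = 1. Then 1² = 1 ≡ 1 (mod 35), yet 1 ≡ 1 (mod 35), not 34.

(⇒) Suppose s ≡ 34 (mod 35). Write s = 35j + 34. Then (35j + 34)² = 1225j² + 2380j + 1156 = 35(35j² + 68j + 33) + 1, so s² ≡ 1 (mod 35).

The forward direction holds; the converse fails.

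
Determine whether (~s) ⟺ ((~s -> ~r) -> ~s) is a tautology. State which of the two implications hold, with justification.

The biconditional holds.

[⇒] Assume the antecedent. If r is true, the antecedent forces (r = T, s = F), and (~s -> ~r) -> ~s holds there. If r is false, the antecedent forces (r = F, s = F), and (~s -> ~r) -> ~s holds there. Either way (~s -> ~r) -> ~s holds.

[⇐] Assume the antecedent. If r is true, the antecedent forces (r = T, s = F), and ~s holds there. If r is false, the antecedent forces (r = F, s = F), and ~s holds there. Either way ~s holds.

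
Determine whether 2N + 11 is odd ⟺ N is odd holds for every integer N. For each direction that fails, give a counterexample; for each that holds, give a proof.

(⇒) fails; (⇐) holds.

(⇒) This fails: take N = 6. Then 2N + 11 = 23, which is odd, yet N = 6 is even, not odd.

(⇐) Suppose N is odd. Since 2 is even, 2N is even for every N, so 2N + 11 has the same parity as 11, which is odd. Hence 2N + 11 is odd.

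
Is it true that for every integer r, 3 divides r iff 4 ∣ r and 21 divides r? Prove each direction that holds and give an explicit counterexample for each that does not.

(⇒) This fails: take r = 3. Certainly 3 ∣ 3, but 4 ∤ 3.

(⇐) Suppose 4 ∣ r and 21 ∣ r. Any common multiple of 4 and 21 is a multiple of their lcm; here gcd(4, 21) = 1, so lcm(4, 21) = 4·21 = 84, so 84 ∣ r. Since 3 ∣ 84, it follows that 3 ∣ r.

(⇒) fails; (⇐) holds.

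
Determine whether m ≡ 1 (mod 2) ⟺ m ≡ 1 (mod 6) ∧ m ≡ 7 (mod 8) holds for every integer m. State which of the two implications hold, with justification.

[⇒] This fails: m = 1 gives 1 ≡ 1 (mod 2) but 1 ≡ 1 (mod 8), so the conjunction on the right does not hold.

[⇐] Conversely, if m ≡ 1 (mod 6) and m ≡ 7 (mod 8), then by the Chinese remainder theorem m ≡ 7 (mod 24). Since 7 ≡ 1 (mod 2) and 2 ∣ 24, we get m ≡ 1 (mod 2).

(⇒) fails; (⇐) holds.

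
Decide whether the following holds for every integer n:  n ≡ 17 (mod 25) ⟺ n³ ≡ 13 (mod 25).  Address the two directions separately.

The biconditional holds.

Forward direction. Suppose n ≡ 17 (mod 25). Write n = 25j + 17. Then (25j + 17)³ = 15625j³ + 31875j² + 21675j + 4913 = 25(625j³ + 1275j² + 867j + 196) + 13, so n³ ≡ 13 (mod 25).

Converse. Suppose n³ ≡ 13 (mod 25). The only residue r in {0, …, 24} with r³ ≡ 13 (mod 25) is r = 17, so n ≡ 17 (mod 25).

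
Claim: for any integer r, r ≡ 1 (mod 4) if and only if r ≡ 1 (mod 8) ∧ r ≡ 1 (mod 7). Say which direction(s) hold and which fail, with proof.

Not equivalent: only (⇐) holds.

Converse. If r ≡ 1 (mod 8) and r ≡ 1 (mod 7), then by the Chinese remainder theorem r ≡ 1 (mod 56). Since 1 ≡ 1 (mod 4) and 4 ∣ 56, we get r ≡ 1 (mod 4).

Forward direction. This fails: r = 33 gives 33 ≡ 1 (mod 4) but 33 ≡ 5 (mod 7), so the conjunction on the right does not hold.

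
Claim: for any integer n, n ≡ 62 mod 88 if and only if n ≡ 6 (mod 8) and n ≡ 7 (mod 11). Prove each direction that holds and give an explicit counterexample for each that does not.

Both directions hold; the statement is true.

(→) Suppose n ≡ 62 (mod 88); write n = 88j + 62. Since 8 ∣ 88, reducing mod 8 gives n ≡ 62 ≡ 6 (mod 8); since 11 ∣ 88, reducing mod 11 gives n ≡ 62 ≡ 7 (mod 11).

(←) Conversely, if n ≡ 6 (mod 8) and n ≡ 7 (mod 11), then by the Chinese remainder theorem n ≡ 62 (mod 88). This is exactly n ≡ 62 (mod 88).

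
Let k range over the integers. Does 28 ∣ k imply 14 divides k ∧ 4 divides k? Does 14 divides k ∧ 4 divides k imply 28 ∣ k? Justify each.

(→) If 28 ∣ k, write k = 28q. Since 28 = 2·14, k = 14·(2q), so 14 ∣ k; and since 28 = 7·4, k = 4·(7q), so 4 ∣ k.

(←) Suppose 14 ∣ k and 4 ∣ k. Any common multiple of 14 and 4 is a multiple of their lcm; here lcm(14, 4) = 14·4/gcd(14, 4) = 56/2 = 28, so 28 ∣ k.

The biconditional holds.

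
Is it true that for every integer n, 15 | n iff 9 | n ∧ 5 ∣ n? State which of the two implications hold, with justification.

Not equivalent: only (⇐) holds.

(⟹) This fails: take n = 15. Certainly 15 ∣ 15, but 9 ∤ 15.

(⟸) Suppose 9 ∣ n and 5 ∣ n. Any common multiple of 9 and 5 is a multiple of their lcm; here gcd(9, 5) = 1, so lcm(9, 5) = 9·5 = 45, so 45 ∣ n. Since 15 ∣ 45, it follows that 15 ∣ n.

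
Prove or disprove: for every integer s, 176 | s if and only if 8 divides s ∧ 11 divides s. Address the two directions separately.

(⇒) If 176 ∣ s, write s = 176q. Since 176 = 22·8, s = 8·(22q), so 8 ∣ s; and since 176 = 16·11, s = 11·(16q), so 11 ∣ s.

(⇐) This fails: take s = 88. Both 8 ∣ 88 and 11 ∣ 88, yet 88 is not a multiple of 176 (since 88 = 0·176 + 88), so 176 ∤ 88.

Not equivalent: only (⇒) holds.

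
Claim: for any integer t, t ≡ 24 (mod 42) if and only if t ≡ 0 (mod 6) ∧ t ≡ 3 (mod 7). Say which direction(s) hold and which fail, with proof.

Both implications hold.

(→) Suppose t ≡ 24 (mod 42); write t = 42j + 24. Since 6 ∣ 42, reducing mod 6 gives t ≡ 24 ≡ 0 (mod 6); since 7 ∣ 42, reducing mod 7 gives t ≡ 24 ≡ 3 (mod 7).

(←) Conversely, if t ≡ 0 (mod 6) and t ≡ 3 (mod 7), then by the Chinese remainder theorem t ≡ 24 (mod 42). This is exactly t ≡ 24 (mod 42).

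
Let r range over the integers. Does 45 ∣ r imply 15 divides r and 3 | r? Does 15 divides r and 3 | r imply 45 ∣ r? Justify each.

Forward direction. If 45 ∣ r, write r = 45q. Since 45 = 3·15, r = 15·(3q), so 15 ∣ r; and since 45 = 15·3, r = 3·(15q), so 3 ∣ r.

Converse. This fails: take r = 15. Both 15 ∣ 15 and 3 ∣ 15, yet 15 is not a multiple of 45 (since 15 = 0·45 + 15), so 45 ∤ 15.

Not equivalent: only (⇒) holds.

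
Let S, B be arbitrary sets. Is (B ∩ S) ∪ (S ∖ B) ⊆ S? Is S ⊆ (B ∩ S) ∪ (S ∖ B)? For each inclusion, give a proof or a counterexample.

Both inclusions hold.

(⊇) Let x ∈ S. Then either x ∈ S and x ∉ B; or x ∈ S ∩ B. In each case x ∈ (B ∩ S) ∪ (S ∖ B), so S ⊆ (B ∩ S) ∪ (S ∖ B).

(⊆) Let x ∈ (B ∩ S) ∪ (S ∖ B). Then either x ∈ S and x ∉ B; or x ∈ S ∩ B. In each case x ∈ S, so (B ∩ S) ∪ (S ∖ B) ⊆ S.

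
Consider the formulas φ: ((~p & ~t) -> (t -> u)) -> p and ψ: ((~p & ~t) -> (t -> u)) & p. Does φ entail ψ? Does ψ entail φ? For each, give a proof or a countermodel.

(⇒) Assume the antecedent. If t is true, the antecedent forces (t = T, u = F, p = T) or (t = T, u = T, p = T), and ((~p & ~t) -> (t -> u)) & p holds there. If t is false, the antecedent forces (t = F, u = F, p = T) or (t = F, u = T, p = T), and ((~p & ~t) -> (t -> u)) & p holds there. Either way ((~p & ~t) -> (t -> u)) & p holds.

(⇐) Assume the antecedent. If t is true, the antecedent forces (t = T, u = F, p = T) or (t = T, u = T, p = T), and ((~p & ~t) -> (t -> u)) -> p holds there. If t is false, the antecedent forces (t = F, u = F, p = T) or (t = F, u = T, p = T), and ((~p & ~t) -> (t -> u)) -> p holds there. Either way ((~p & ~t) -> (t -> u)) -> p holds.

Both directions hold; the statement is true.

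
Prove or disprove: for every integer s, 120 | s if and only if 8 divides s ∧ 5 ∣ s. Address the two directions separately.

(⇒) holds; (⇐) fails.

Forward direction. If 120 ∣ s, write s = 120q. Since 120 = 15·8, s = 8·(15q), so 8 ∣ s; and since 120 = 24·5, s = 5·(24q), so 5 ∣ s.

Converse. This fails: take s = 40. Both 8 ∣ 40 and 5 ∣ 40, yet 40 is not a multiple of 120 (since 40 = 0·120 + 40), so 120 ∤ 40.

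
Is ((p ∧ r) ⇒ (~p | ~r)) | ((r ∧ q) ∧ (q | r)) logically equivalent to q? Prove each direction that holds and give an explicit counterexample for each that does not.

[⇒] This fails. Under q = F, p = F, r = F, the left side is true but the right side is false.

[⇐] Assume the antecedent. If q is true, the consequent reduces to true regardless of the other variables. If q is false, the antecedent cannot hold. Either way the consequent holds.

The forward direction fails; the converse holds.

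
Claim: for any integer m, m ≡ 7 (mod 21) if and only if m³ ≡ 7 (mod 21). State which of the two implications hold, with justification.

[⇒] Suppose m ≡ 7 (mod 21). Write m = 21j + 7. Then (21j + 7)³ = 9261j³ + 9261j² + 3087j + 343 = 21(441j³ + 441j² + 147j + 16) + 7, so m³ ≡ 7 (mod 21).

[⇐] Conversely, suppose m³ ≡ 7 (mod 21). The only residue r in {0, …, 20} with r³ ≡ 7 (mod 21) is r = 7, so m ≡ 7 (mod 21).

Both implications hold.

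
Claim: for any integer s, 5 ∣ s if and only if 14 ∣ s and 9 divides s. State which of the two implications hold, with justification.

(⇒) fails and (⇐) fails.

[⇒] This fails: take s = 5. Certainly 5 ∣ 5, but 14 ∤ 5.

[⇐] This fails: take s = 126. Both 14 ∣ 126 and 9 ∣ 126, yet 126 is not a multiple of 5 (since 126 = 25·5 + 1), so 5 ∤ 126.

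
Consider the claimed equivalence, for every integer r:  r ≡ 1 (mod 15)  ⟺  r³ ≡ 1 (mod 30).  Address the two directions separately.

The forward direction fails; the converse holds.

[⇒] This fails: take r = 16. Then 16 ≡ 1 (mod 15), but 16³ = 4096 ≡ 16 (mod 30), not 1.

[⇐] Conversely, the residues r modulo 30 with r³ ≡ 1 (mod 30) are exactly {1}, and each is ≡ 1 (mod 15).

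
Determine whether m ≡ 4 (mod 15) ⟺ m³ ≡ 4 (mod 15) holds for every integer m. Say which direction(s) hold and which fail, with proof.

Both implications hold.

(→) Suppose m ≡ 4 (mod 15). Write m = 15j + 4. Then (15j + 4)³ = 3375j³ + 2700j² + 720j + 64 = 15(225j³ + 180j² + 48j + 4) + 4, so m³ ≡ 4 (mod 15).

(←) Conversely, suppose m³ ≡ 4 (mod 15). The only residue r in {0, …, 14} with r³ ≡ 4 (mod 15) is r = 4, so m ≡ 4 (mod 15).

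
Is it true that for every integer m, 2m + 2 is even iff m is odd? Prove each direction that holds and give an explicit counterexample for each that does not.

Forward direction. This fails: take m = 6. Then 2m + 2 = 14, which is even, yet m = 6 is even, not odd.

Converse. Suppose m is odd. Since 2 is even, 2m is even for every m, so 2m + 2 has the same parity as 2, which is even. Hence 2m + 2 is even.

Only the reverse direction holds.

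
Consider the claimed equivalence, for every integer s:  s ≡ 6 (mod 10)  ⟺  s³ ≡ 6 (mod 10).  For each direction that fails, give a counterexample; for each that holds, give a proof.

Forward direction. Suppose s ≡ 6 (mod 10). Write s = 10j + 6. Then (10j + 6)³ = 1000j³ + 1800j² + 1080j + 216 = 10(100j³ + 180j² + 108j + 21) + 6, so s³ ≡ 6 (mod 10).

Converse. Suppose s³ ≡ 6 (mod 10). The only residue r in {0, …, 9} with r³ ≡ 6 (mod 10) is r = 6, so s ≡ 6 (mod 10).

Both directions hold.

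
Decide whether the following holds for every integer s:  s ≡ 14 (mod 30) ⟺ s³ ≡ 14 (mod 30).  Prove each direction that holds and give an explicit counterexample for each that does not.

[⇒] Suppose s ≡ 14 (mod 30). Write s = 30j + 14. Then (30j + 14)³ = 27000j³ + 37800j² + 17640j + 2744 = 30(900j³ + 1260j² + 588j + 91) + 14, so s³ ≡ 14 (mod 30).

[⇐] Conversely, suppose s³ ≡ 14 (mod 30). The only residue r in {0, …, 29} with r³ ≡ 14 (mod 30) is r = 14, so s ≡ 14 (mod 30).

Both implications hold.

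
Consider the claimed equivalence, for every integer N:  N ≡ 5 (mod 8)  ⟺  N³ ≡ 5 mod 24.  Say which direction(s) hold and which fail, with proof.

Not equivalent: only (⇐) holds.

[⇒] This fails: take N = 13. Then 13 ≡ 5 (mod 8), but 13³ = 2197 ≡ 13 (mod 24), not 5.

[⇐] Conversely, the residues r modulo 24 with r³ ≡ 5 (mod 24) are exactly {5}, and each is ≡ 5 (mod 8).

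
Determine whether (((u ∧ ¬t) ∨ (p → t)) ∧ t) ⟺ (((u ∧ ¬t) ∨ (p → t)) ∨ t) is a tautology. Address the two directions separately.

(⇐) This fails. Under p = F, u = F, t = F, the left side is false but the right side is true.

(⇒) Assume the antecedent. If p is true, the antecedent forces (p = T, u = F, t = T) or (p = T, u = T, t = T), and ((u ∧ ¬t) ∨ (p → t)) ∨ t holds there. If p is false, ((u ∧ ¬t) ∨ (p → t)) ∨ t reduces to true regardless of the other variables. Either way ((u ∧ ¬t) ∨ (p → t)) ∨ t holds.

Only the forward implication holds.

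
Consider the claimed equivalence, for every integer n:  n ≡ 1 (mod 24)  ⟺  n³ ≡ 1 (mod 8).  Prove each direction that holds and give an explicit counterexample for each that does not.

Forward direction. Suppose n ≡ 1 (mod 24). Then n³ ≡ 1³ = 1 (mod 24), and since 8 ∣ 24, also n³ ≡ 1 (mod 8).

Converse. This fails: take n = 9. Then 9³ = 729 ≡ 1 (mod 8), yet 9 ≡ 9 (mod 24), not 1.

Only the forward direction holds.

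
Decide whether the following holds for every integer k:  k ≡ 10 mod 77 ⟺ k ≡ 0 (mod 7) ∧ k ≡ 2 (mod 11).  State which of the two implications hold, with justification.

(⇒) fails and (⇐) fails.

(⇒) This fails: k = 10 gives 10 ≡ 10 (mod 77) but 10 ≡ 3 (mod 7), so the conjunction on the right does not hold.

(⇐) This fails: k = 35 satisfies both congruences on the right (35 ≡ 0 mod 7 and 35 ≡ 2 mod 11) yet 35 ≡ 35 (mod 77), not 10.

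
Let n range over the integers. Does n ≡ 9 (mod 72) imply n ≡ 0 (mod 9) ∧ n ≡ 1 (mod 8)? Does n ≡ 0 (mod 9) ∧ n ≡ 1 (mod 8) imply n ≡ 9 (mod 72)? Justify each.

The biconditional holds.

(⟹) Suppose n ≡ 9 (mod 72); write n = 72j + 9. Since 9 ∣ 72, reducing mod 9 gives n ≡ 9 ≡ 0 (mod 9); since 8 ∣ 72, reducing mod 8 gives n ≡ 9 ≡ 1 (mod 8).

(⟸) Conversely, if n ≡ 0 (mod 9) and n ≡ 1 (mod 8), then by the Chinese remainder theorem n ≡ 9 (mod 72). This is exactly n ≡ 9 (mod 72).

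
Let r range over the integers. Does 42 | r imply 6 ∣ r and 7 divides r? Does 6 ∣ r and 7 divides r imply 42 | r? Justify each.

[⇐] Suppose 6 ∣ r and 7 ∣ r. Any common multiple of 6 and 7 is a multiple of their lcm; here gcd(6, 7) = 1, so lcm(6, 7) = 6·7 = 42, so 42 ∣ r.

[⇒] If 42 ∣ r, write r = 42q. Since 42 = 7·6, r = 6·(7q), so 6 ∣ r; and since 42 = 6·7, r = 7·(6q), so 7 ∣ r.

Both directions hold; the statement is true.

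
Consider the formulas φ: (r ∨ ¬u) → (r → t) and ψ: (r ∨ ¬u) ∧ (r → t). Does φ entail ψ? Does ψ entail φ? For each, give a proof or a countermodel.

[⇒] This fails. Under u = T, t = F, r = F, the left side is true but the right side is false.

[⇐] Assume the antecedent. If t is true, (r ∨ ¬u) → (r → t) reduces to true regardless of the other variables. If t is false, the antecedent forces (u = F, t = F, r = F), and (r ∨ ¬u) → (r → t) holds there. Either way (r ∨ ¬u) → (r → t) holds.

(⇒) fails; (⇐) holds.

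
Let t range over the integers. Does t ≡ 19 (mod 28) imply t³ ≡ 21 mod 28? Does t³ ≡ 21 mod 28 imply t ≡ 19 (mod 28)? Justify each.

Both directions fail.

Forward direction. This fails: take t = 19. Then 19 ≡ 19 (mod 28), but 19³ = 6859 ≡ 27 (mod 28), not 21.

Converse. This fails: take t = 21. Then 21³ = 9261 ≡ 21 (mod 28), yet 21 ≡ 21 (mod 28), not 19.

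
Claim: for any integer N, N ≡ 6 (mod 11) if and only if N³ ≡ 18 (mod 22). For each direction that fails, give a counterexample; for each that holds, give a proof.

(⇒) fails; (⇐) holds.

(⟹) This fails: take N = 17. Then 17 ≡ 6 (mod 11), but 17³ = 4913 ≡ 7 (mod 22), not 18.

(⟸) Conversely, the residues r modulo 22 with r³ ≡ 18 (mod 22) are exactly {6}, and each is ≡ 6 (mod 11).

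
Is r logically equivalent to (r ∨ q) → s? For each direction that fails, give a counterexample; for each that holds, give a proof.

Neither direction holds.

[⇒] This fails. Under s = F, r = T, q = F, the left side is true but the right side is false.

[⇐] This fails. Under s = F, r = F, q = F, the left side is false but the right side is true.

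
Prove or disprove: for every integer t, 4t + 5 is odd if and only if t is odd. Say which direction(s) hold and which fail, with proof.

[⇒] This fails: take t = 6. Then 4t + 5 = 29, which is odd, yet t = 6 is even, not odd.

[⇐] Suppose t is odd. Since 4 is even, 4t is even for every t, so 4t + 5 has the same parity as 5, which is odd. Hence 4t + 5 is odd.

The forward direction fails; the converse holds.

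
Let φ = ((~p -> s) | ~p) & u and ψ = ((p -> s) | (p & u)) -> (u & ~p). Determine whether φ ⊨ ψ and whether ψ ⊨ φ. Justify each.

(⟹) This fails. Under p = T, u = T, s = F, the left side is true but the right side is false.

(⟸) This fails. Under p = T, u = F, s = F, the left side is false but the right side is true.

Neither implication holds.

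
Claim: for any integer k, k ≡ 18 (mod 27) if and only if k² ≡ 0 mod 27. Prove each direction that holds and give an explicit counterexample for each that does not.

The forward direction holds; the converse fails.

(→) Suppose k ≡ 18 (mod 27). Write k = 27j + 18. Then (27j + 18)² = 729j² + 972j + 324 = 27(27j² + 36j + 12) + 0, so k² ≡ 0 (mod 27).

(←) This fails: take k = 0. Then 0² = 0 ≡ 0 (mod 27), yet 0 ≡ 0 (mod 27), not 18.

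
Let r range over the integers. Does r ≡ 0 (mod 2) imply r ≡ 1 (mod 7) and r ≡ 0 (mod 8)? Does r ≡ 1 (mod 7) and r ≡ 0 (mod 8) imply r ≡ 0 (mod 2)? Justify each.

Forward direction. This fails: r = 0 gives 0 ≡ 0 (mod 2) but 0 ≡ 0 (mod 7), so the conjunction on the right does not hold.

Converse. If r ≡ 1 (mod 7) and r ≡ 0 (mod 8), then by the Chinese remainder theorem r ≡ 8 (mod 56). Since 8 ≡ 0 (mod 2) and 2 ∣ 56, we get r ≡ 0 (mod 2).

Only the converse holds.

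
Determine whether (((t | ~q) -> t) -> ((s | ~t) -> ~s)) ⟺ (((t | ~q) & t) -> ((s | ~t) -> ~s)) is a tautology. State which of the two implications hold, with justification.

(⟹) Assume the antecedent. If t is true, the antecedent forces (t = T, q = F, s = F) or (t = T, q = T, s = F), and the consequent holds there. If t is false, the consequent reduces to true regardless of the other variables. Either way the consequent holds.

(⟸) This fails. Under t = F, q = T, s = T, the left side is false but the right side is true.

Only the forward implication holds.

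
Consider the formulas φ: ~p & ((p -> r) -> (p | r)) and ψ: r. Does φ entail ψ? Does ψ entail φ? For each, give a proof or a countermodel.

Only the forward implication holds.

[⇒] Assume the antecedent. If r is true, r reduces to true regardless of the other variables. If r is false, the antecedent cannot hold. Either way r holds.

[⇐] This fails. Under r = T, p = T, the left side is false but the right side is true.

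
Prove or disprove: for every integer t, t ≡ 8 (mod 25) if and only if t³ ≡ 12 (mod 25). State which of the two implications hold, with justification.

Both directions hold; the statement is true.

Forward direction. Suppose t ≡ 8 (mod 25). Write t = 25j + 8. Then (25j + 8)³ = 15625j³ + 15000j² + 4800j + 512 = 25(625j³ + 600j² + 192j + 20) + 12, so t³ ≡ 12 (mod 25).

Converse. Suppose t³ ≡ 12 (mod 25). The only residue r in {0, …, 24} with r³ ≡ 12 (mod 25) is r = 8, so t ≡ 8 (mod 25).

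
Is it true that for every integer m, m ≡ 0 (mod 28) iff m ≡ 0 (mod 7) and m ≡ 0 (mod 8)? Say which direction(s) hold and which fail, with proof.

Forward direction. This fails: m = 28 gives 28 ≡ 0 (mod 28) but 28 ≡ 4 (mod 8), so the conjunction on the right does not hold.

Converse. If m ≡ 0 (mod 7) and m ≡ 0 (mod 8), then by the Chinese remainder theorem m ≡ 0 (mod 56). Since 0 ≡ 0 (mod 28) and 28 ∣ 56, we get m ≡ 0 (mod 28).

The forward direction fails; the converse holds.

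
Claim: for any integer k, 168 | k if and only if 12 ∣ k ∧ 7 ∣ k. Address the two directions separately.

(←) This fails: take k = 84. Both 12 ∣ 84 and 7 ∣ 84, yet 84 is not a multiple of 168 (since 84 = 0·168 + 84), so 168 ∤ 84.

(→) If 168 ∣ k, write k = 168q. Since 168 = 14·12, k = 12·(14q), so 12 ∣ k; and since 168 = 24·7, k = 7·(24q), so 7 ∣ k.

Only the forward implication holds.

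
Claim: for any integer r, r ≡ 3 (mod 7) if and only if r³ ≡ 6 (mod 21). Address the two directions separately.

Neither implication holds.

Forward direction. This fails: take r = 10. Then 10 ≡ 3 (mod 7), but 10³ = 1000 ≡ 13 (mod 21), not 6.

Converse. This fails: take r = 6. Then 6³ = 216 ≡ 6 (mod 21), yet 6 ≡ 6 (mod 7), not 3.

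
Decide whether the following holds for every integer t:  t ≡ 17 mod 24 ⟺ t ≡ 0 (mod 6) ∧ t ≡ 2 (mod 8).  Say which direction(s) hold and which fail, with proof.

(⇒) fails and (⇐) fails.

(⟹) This fails: t = 17 gives 17 ≡ 17 (mod 24) but 17 ≡ 5 (mod 6), so the conjunction on the right does not hold.

(⟸) This fails: t = 18 satisfies both congruences on the right (18 ≡ 0 mod 6 and 18 ≡ 2 mod 8) yet 18 ≡ 18 (mod 24), not 17.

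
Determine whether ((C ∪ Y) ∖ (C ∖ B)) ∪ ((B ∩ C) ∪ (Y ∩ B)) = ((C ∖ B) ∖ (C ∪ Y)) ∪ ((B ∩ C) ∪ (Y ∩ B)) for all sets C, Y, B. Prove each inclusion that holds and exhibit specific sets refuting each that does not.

(⊆) This inclusion fails. Take C = ∅, Y = {1}, B = ∅; then 1 ∈ ((C ∪ Y) ∖ (C ∖ B)) ∪ ((B ∩ C) ∪ (Y ∩ B)) but 1 ∉ ((C ∖ B) ∖ (C ∪ Y)) ∪ ((B ∩ C) ∪ (Y ∩ B)).

(⊇) Let x ∈ ((C ∖ B) ∖ (C ∪ Y)) ∪ ((B ∩ C) ∪ (Y ∩ B)). Then either x ∈ C ∩ B and x ∉ Y; or x ∈ Y ∩ B and x ∉ C; or x ∈ C ∩ Y ∩ B. In each case x ∈ ((C ∪ Y) ∖ (C ∖ B)) ∪ ((B ∩ C) ∪ (Y ∩ B)), so ((C ∖ B) ∖ (C ∪ Y)) ∪ ((B ∩ C) ∪ (Y ∩ B)) ⊆ ((C ∪ Y) ∖ (C ∖ B)) ∪ ((B ∩ C) ∪ (Y ∩ B)).

The sets are not equal: only the reverse inclusion holds.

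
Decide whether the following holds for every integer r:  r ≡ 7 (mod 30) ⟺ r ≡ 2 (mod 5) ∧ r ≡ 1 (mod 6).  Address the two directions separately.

Equivalent; both directions hold.

Converse. If r ≡ 2 (mod 5) and r ≡ 1 (mod 6), then by the Chinese remainder theorem r ≡ 7 (mod 30). This is exactly r ≡ 7 (mod 30).

Forward direction. Suppose r ≡ 7 (mod 30); write r = 30j + 7. Since 5 ∣ 30, reducing mod 5 gives r ≡ 7 ≡ 2 (mod 5); since 6 ∣ 30, reducing mod 6 gives r ≡ 7 ≡ 1 (mod 6).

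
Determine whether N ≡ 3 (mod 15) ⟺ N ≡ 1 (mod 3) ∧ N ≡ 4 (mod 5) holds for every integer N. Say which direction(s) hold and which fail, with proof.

Neither implication holds.

Forward direction. This fails: N = 3 gives 3 ≡ 3 (mod 15) but 3 ≡ 0 (mod 3), so the conjunction on the right does not hold.

Converse. This fails: N = 4 satisfies both congruences on the right (4 ≡ 1 mod 3 and 4 ≡ 4 mod 5) yet 4 ≡ 4 (mod 15), not 3.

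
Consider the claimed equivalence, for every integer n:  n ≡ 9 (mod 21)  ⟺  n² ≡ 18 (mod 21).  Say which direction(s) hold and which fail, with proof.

Not equivalent: only (⇒) holds.

[⇒] Suppose n ≡ 9 (mod 21). Write n = 21j + 9. Then (21j + 9)² = 441j² + 378j + 81 = 21(21j² + 18j + 3) + 18, so n² ≡ 18 (mod 21).

[⇐] This fails: take n = 12. Then 12² = 144 ≡ 18 (mod 21), yet 12 ≡ 12 (mod 21), not 9.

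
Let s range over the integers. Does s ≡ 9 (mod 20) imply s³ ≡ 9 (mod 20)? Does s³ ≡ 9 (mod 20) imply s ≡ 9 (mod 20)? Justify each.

(⇒) Suppose s ≡ 9 (mod 20). Write s = 20j + 9. Then (20j + 9)³ = 8000j³ + 10800j² + 4860j + 729 = 20(400j³ + 540j² + 243j + 36) + 9, so s³ ≡ 9 (mod 20).

(⇐) Conversely, suppose s³ ≡ 9 (mod 20). The only residue r in {0, …, 19} with r³ ≡ 9 (mod 20) is r = 9, so s ≡ 9 (mod 20).

Equivalent; both directions hold.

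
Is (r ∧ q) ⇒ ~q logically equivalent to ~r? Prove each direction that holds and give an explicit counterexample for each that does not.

(→) This fails. Under q = F, r = T, the left side is true but the right side is false.

(←) Assume the antecedent. If q is true, the antecedent forces (q = T, r = F), and (r ∧ q) ⇒ ~q holds there. If q is false, (r ∧ q) ⇒ ~q reduces to true regardless of the other variables. Either way (r ∧ q) ⇒ ~q holds.

Only the converse holds.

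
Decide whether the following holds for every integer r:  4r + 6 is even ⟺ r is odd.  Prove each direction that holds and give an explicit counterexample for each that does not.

(←) Suppose r is odd. Since 4 is even, 4r is even for every r, so 4r + 6 has the same parity as 6, which is even. Hence 4r + 6 is even.

(→) This fails: take r = 4. Then 4r + 6 = 22, which is even, yet r = 4 is even, not odd.

Only the reverse direction holds.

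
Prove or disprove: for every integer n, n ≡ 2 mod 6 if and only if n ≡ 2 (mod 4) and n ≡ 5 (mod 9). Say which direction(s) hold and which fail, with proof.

Only the converse holds.

Forward direction. This fails: n = 32 gives 32 ≡ 2 (mod 6) but 32 ≡ 0 (mod 4), so the conjunction on the right does not hold.

Converse. If n ≡ 2 (mod 4) and n ≡ 5 (mod 9), then by the Chinese remainder theorem n ≡ 14 (mod 36). Since 14 ≡ 2 (mod 6) and 6 ∣ 36, we get n ≡ 2 (mod 6).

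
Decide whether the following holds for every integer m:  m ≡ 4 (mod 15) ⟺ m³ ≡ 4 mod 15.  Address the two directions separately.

Forward direction. Suppose m ≡ 4 (mod 15). Write m = 15j + 4. Then (15j + 4)³ = 3375j³ + 2700j² + 720j + 64 = 15(225j³ + 180j² + 48j + 4) + 4, so m³ ≡ 4 (mod 15).

Converse. Suppose m³ ≡ 4 (mod 15). The only residue r in {0, …, 14} with r³ ≡ 4 (mod 15) is r = 4, so m ≡ 4 (mod 15).

The biconditional holds.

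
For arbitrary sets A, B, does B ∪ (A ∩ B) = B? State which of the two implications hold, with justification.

The two sets are equal.

Reverse inclusion. Let x ∈ B. Then either x ∈ B and x ∉ A; or x ∈ A ∩ B. In each case x ∈ B ∪ (A ∩ B), so B ⊆ B ∪ (A ∩ B).

Forward inclusion. Let x ∈ B ∪ (A ∩ B). Then either x ∈ B and x ∉ A; or x ∈ A ∩ B. In each case x ∈ B, so B ∪ (A ∩ B) ⊆ B.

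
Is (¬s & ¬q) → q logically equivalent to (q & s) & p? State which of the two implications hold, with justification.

(⇒) fails; (⇐) holds.

(⇒) This fails. Under s = T, p = F, q = F, the left side is true but the right side is false.

(⇐) Assume the antecedent. If s is true, (¬s & ¬q) → q reduces to true regardless of the other variables. If s is false, the antecedent cannot hold. Either way (¬s & ¬q) → q holds.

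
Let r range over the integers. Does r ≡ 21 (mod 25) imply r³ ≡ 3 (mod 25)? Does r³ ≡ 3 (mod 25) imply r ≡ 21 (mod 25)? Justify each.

Neither implication holds.

(⇒) This fails: take r = 21. Then 21 ≡ 21 (mod 25), but 21³ = 9261 ≡ 11 (mod 25), not 3.

(⇐) This fails: take r = 12. Then 12³ = 1728 ≡ 3 (mod 25), yet 12 ≡ 12 (mod 25), not 21.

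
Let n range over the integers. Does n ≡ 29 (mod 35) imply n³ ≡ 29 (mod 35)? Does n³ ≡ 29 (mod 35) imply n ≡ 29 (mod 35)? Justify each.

(⇒) holds; (⇐) fails.

(⇐) This fails: take n = 4. Then 4³ = 64 ≡ 29 (mod 35), yet 4 ≡ 4 (mod 35), not 29.

(⇒) Suppose n ≡ 29 (mod 35). Write n = 35j + 29. Then (35j + 29)³ = 42875j³ + 106575j² + 88305j + 24389 = 35(1225j³ + 3045j² + 2523j + 696) + 29, so n³ ≡ 29 (mod 35).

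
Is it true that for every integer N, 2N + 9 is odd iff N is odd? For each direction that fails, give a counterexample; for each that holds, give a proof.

[⇒] This fails: take N = 4. Then 2N + 9 = 17, which is odd, yet N = 4 is even, not odd.

[⇐] Suppose N is odd. Since 2 is even, 2N is even for every N, so 2N + 9 has the same parity as 9, which is odd. Hence 2N + 9 is odd.

The forward direction fails; the converse holds.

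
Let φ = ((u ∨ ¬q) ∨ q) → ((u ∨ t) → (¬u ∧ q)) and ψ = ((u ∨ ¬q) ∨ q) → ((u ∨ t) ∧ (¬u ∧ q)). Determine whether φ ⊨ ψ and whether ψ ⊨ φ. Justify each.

Forward direction. This fails. Under t = F, u = F, q = F, the left side is true but the right side is false.

Converse. Assume the antecedent. If t is true, the antecedent forces (t = T, u = F, q = T), and the consequent holds there. If t is false, the antecedent cannot hold. Either way the consequent holds.

(⇒) fails; (⇐) holds.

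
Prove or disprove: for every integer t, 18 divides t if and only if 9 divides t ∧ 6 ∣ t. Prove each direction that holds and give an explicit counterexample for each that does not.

Converse. Suppose 9 ∣ t and 6 ∣ t. Any common multiple of 9 and 6 is a multiple of their lcm; here lcm(9, 6) = 9·6/gcd(9, 6) = 54/3 = 18, so 18 ∣ t.

Forward direction. If 18 ∣ t, write t = 18q. Since 18 = 2·9, t = 9·(2q), so 9 ∣ t; and since 18 = 3·6, t = 6·(3q), so 6 ∣ t.

The biconditional holds.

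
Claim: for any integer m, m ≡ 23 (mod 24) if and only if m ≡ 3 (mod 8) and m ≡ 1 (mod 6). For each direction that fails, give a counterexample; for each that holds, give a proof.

(→) This fails: m = 23 gives 23 ≡ 23 (mod 24) but 23 ≡ 7 (mod 8), so the conjunction on the right does not hold.

(←) This fails: m = 19 satisfies both congruences on the right (19 ≡ 3 mod 8 and 19 ≡ 1 mod 6) yet 19 ≡ 19 (mod 24), not 23.

(⇒) fails and (⇐) fails.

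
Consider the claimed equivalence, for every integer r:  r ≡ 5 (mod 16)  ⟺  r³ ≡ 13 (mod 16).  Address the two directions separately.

Both directions hold.

(→) Suppose r ≡ 5 (mod 16). Write r = 16j + 5. Then (16j + 5)³ = 4096j³ + 3840j² + 1200j + 125 = 16(256j³ + 240j² + 75j + 7) + 13, so r³ ≡ 13 (mod 16).

(←) Conversely, suppose r³ ≡ 13 (mod 16). The only residue r in {0, …, 15} with r³ ≡ 13 (mod 16) is r = 5, so r ≡ 5 (mod 16).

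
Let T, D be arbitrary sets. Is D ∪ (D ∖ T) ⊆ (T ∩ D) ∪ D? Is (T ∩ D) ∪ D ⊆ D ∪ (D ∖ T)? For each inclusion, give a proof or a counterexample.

Forward inclusion. Let x ∈ D ∪ (D ∖ T). Then either x ∈ D and x ∉ T; or x ∈ T ∩ D. In each case x ∈ (T ∩ D) ∪ D, so D ∪ (D ∖ T) ⊆ (T ∩ D) ∪ D.

Reverse inclusion. Let x ∈ (T ∩ D) ∪ D. Then either x ∈ D and x ∉ T; or x ∈ T ∩ D. In each case x ∈ D ∪ (D ∖ T), so (T ∩ D) ∪ D ⊆ D ∪ (D ∖ T).

The two sets are equal.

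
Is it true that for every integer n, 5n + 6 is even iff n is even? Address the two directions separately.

(⟹) Suppose 5n + 6 is even. Since 5 is odd, 5n and n have the same parity, so 5n + 6 ≡ n + 6 (mod 2). As 6 is even, 5n + 6 is even exactly when n is even. Thus n is even.

(⟸) Conversely, suppose n is even; write n = 2j. Then 5n + 6 = 5·(2j) + 6 = 2·5j + 6, which is even.

Both directions hold; the statement is true.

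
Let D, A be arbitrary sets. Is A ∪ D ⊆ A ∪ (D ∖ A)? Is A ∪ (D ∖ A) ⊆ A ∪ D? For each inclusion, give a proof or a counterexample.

Both inclusions hold.

(⊆) Let x ∈ A ∪ D. Then either x ∈ D and x ∉ A; or x ∈ A and x ∉ D; or x ∈ D ∩ A. In each case x ∈ A ∪ (D ∖ A), so A ∪ D ⊆ A ∪ (D ∖ A).

(⊇) Let x ∈ A ∪ (D ∖ A). Then either x ∈ D and x ∉ A; or x ∈ A and x ∉ D; or x ∈ D ∩ A. In each case x ∈ A ∪ D, so A ∪ (D ∖ A) ⊆ A ∪ D.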